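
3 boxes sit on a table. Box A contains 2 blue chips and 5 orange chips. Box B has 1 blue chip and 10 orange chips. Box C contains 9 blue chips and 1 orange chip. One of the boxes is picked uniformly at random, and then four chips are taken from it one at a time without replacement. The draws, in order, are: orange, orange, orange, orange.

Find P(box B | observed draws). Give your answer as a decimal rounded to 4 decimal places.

Compute the likelihood of the observed sequence for each case: P(data | box A) = (5/7)(4/6)(3/5)(2/4) = 1/7; P(data | box B) = (10/11)(9/10)(8/9)(7/8) = 7/11; P(data | box C) = (1/10)(0/9) = 0.
The prior-weighted likelihoods are 1/3 · 1/7 = 1/21, 1/3 · 7/11 = 7/33, 1/3 · 0 = 0; these sum to 20/77.
By Bayes' rule, P(box B | data) = (7/33) / (20/77) = 49/60.

0.8167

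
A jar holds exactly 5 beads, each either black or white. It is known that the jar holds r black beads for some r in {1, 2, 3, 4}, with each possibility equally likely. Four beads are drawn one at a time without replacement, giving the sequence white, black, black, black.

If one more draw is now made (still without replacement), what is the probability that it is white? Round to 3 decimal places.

Under each hypothesis, the probability of the observed sequence is: P(data | r = 1) = (4/5)(1/4)(0/3) = 0; P(data | r = 2) = (3/5)(2/4)(1/3)(0/2) = 0; P(data | r = 3) = (2/5)(3/4)(2/3)(1/2) = 1/10; P(data | r = 4) = (1/5)(4/4)(3/3)(2/2) = 1/5.
Weighting by the prior gives 1/4 · 0 = 0, 1/4 · 0 = 0, 1/4 · 1/10 = 1/40, 1/4 · 1/5 = 1/20; with total 3/40.
Normalising, the posterior is P(r = 1 | data) = 0, P(r = 2 | data) = 0, P(r = 3 | data) = 1/3, P(r = 4 | data) = 2/3.
Averaging over the posterior, P(white next | data) = (1)(1/3) + (0)(2/3) = 1/3.

0.333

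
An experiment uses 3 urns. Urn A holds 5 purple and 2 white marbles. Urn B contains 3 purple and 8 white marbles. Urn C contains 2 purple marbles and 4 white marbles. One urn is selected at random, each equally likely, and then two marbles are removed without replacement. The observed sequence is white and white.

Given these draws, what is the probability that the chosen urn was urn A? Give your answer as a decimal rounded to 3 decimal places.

0.050

Under each hypothesis, the probability of the observed sequence is: P(data | urn A) = (2/7)(1/6) = 1/21; P(data | urn B) = (8/11)(7/10) = 28/55; P(data | urn C) = (4/6)(3/5) = 2/5.
The prior-weighted likelihoods are 1/3 · 1/21 = 1/63, 1/3 · 28/55 = 28/165, 1/3 · 2/5 = 2/15; with total 221/693.
By Bayes' rule, P(urn A | data) = (1/63) / (221/693) = 11/221.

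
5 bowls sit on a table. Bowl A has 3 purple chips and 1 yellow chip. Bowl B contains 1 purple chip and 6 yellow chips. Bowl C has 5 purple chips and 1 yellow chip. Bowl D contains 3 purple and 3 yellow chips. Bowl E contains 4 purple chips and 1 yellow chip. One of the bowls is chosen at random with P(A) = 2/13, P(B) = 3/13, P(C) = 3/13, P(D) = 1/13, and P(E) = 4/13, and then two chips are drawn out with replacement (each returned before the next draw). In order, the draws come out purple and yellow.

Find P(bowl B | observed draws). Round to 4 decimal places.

The likelihood of the observed sequence under each hypothesis: P(data | bowl A) = (3/4)(1/4) = 0.1875; P(data | bowl B) = (1/7)(6/7) = 0.12245; P(data | bowl C) = (5/6)(1/6) = 0.13889; P(data | bowl D) = (3/6)(3/6) = 0.25; P(data | bowl E) = (4/5)(1/5) = 0.16.
Multiplying each by its prior: 2/13 · 0.1875 = 0.028846, 3/13 · 0.12245 = 0.028257, 3/13 · 0.13889 = 0.032051, 1/13 · 0.25 = 0.019231, 4/13 · 0.16 = 0.049231; these sum to 0.15762.
By Bayes' rule, P(bowl B | data) = (0.028257) / (0.15762) = 0.17928.

0.1793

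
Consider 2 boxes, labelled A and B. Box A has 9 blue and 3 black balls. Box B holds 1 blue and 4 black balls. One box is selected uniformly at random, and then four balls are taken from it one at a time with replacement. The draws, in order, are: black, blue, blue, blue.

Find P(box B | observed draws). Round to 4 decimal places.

0.0572

Compute the likelihood of the observed sequence for each case: P(data | box A) = (3/12)(9/12)(9/12)(9/12) = 0.10547; P(data | box B) = (4/5)(1/5)(1/5)(1/5) = 0.0064.
Weighting by the prior gives 1/2 · 0.10547 = 0.052734, 1/2 · 0.0064 = 0.0032; with total 0.055934.
So P(box B | data) = (0.0032) / (0.055934) = 0.05721.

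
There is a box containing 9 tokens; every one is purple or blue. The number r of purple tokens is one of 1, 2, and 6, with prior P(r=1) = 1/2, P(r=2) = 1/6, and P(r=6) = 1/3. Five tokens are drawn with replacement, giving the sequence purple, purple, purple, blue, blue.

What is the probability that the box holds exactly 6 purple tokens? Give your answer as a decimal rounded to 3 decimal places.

0.869

The likelihood of the observed sequence under each hypothesis: P(data | r = 1) = (1/9)(1/9)(1/9)(8/9)(8/9) = 0.0010838; P(data | r = 2) = (2/9)(2/9)(2/9)(7/9)(7/9) = 0.0066386; P(data | r = 6) = (6/9)(6/9)(6/9)(3/9)(3/9) = 0.032922.
The prior-weighted likelihoods are 1/2 · 0.0010838 = 0.00054192, 1/6 · 0.0066386 = 0.0011064, 1/3 · 0.032922 = 0.010974; with total 0.012622.
Hence P(r = 6 | data) = (0.010974) / (0.012622) = 0.86941.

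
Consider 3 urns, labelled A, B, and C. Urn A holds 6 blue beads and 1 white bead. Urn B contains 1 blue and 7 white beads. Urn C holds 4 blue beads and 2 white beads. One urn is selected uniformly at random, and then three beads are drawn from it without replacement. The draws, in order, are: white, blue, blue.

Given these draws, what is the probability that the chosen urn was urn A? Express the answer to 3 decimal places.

0.417

Compute the likelihood of the observed sequence for each case: P(data | urn A) = (1/7)(6/6)(5/5) = 1/7; P(data | urn B) = (7/8)(1/7)(0/6) = 0; P(data | urn C) = (2/6)(4/5)(3/4) = 1/5.
Weighting by the prior gives 1/3 · 1/7 = 1/21, 1/3 · 0 = 0, 1/3 · 1/5 = 1/15; summing to 4/35.
By Bayes' rule, P(urn A | data) = (1/21) / (4/35) = 5/12.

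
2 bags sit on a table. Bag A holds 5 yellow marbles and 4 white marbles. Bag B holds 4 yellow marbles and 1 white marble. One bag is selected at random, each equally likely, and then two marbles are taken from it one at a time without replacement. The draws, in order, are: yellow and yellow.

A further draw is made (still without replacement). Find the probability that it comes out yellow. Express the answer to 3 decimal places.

The likelihood of the observed sequence under each hypothesis: P(data | bag A) = (5/9)(4/8) = 5/18; P(data | bag B) = (4/5)(3/4) = 3/5.
Weighting by the prior gives 1/2 · 5/18 = 5/36, 1/2 · 3/5 = 3/10; summing to 79/180.
Normalising, the posterior is P(bag A | data) = 25/79, P(bag B | data) = 54/79.
So P(yellow next | data) = Σ P(yellow next | H) P(H | data) = (3/7)(25/79) + (2/3)(54/79) = 327/553.

0.591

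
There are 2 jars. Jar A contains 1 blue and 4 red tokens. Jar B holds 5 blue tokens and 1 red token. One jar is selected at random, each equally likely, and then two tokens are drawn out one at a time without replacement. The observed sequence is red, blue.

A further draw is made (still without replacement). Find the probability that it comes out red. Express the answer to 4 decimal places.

0.5455

Under each hypothesis, the probability of the observed sequence is: P(data | jar A) = (4/5)(1/4) = 1/5; P(data | jar B) = (1/6)(5/5) = 1/6.
Weighting by the prior gives 1/2 · 1/5 = 1/10, 1/2 · 1/6 = 1/12; summing to 11/60.
Dividing through by the total gives posterior P(jar A | data) = 6/11, P(jar B | data) = 5/11.
So P(red next | data) = Σ P(red next | H) P(H | data) = (1)(6/11) + (0)(5/11) = 6/11.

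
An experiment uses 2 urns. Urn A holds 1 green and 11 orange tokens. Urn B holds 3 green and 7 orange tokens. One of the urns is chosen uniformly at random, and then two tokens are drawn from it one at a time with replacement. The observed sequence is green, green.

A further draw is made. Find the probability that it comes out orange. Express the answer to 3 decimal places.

Under each hypothesis, the probability of the observed sequence is: P(data | urn A) = (1/12)(1/12) = 0.0069444; P(data | urn B) = (3/10)(3/10) = 0.09.
Weighting by the prior gives 1/2 · 0.0069444 = 0.0034722, 1/2 · 0.09 = 0.045; these sum to 0.048472.
Dividing through by the total gives posterior P(urn A | data) = 0.071633, P(urn B | data) = 0.92837.
The predictive probability is P(orange next | data) = (11/12)(0.071633) + (7/10)(0.92837) = 0.71552.

0.716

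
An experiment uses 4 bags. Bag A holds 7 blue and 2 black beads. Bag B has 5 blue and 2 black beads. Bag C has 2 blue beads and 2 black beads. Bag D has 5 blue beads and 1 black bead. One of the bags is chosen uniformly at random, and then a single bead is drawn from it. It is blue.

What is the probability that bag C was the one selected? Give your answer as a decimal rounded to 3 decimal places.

Compute the likelihood of this draw for each case: P(data | bag A) = (7/9) = 7/9; P(data | bag B) = (5/7) = 5/7; P(data | bag C) = (2/4) = 1/2; P(data | bag D) = (5/6) = 5/6.
Multiplying each by its prior: 1/4 · 7/9 = 7/36, 1/4 · 5/7 = 5/28, 1/4 · 1/2 = 1/8, 1/4 · 5/6 = 5/24; summing to 89/126.
So P(bag C | data) = (1/8) / (89/126) = 63/356.

0.177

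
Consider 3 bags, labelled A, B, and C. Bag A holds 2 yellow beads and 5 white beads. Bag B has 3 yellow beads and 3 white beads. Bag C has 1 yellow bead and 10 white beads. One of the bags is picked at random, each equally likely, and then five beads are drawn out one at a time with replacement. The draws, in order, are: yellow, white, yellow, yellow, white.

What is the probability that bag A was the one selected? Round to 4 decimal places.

0.2719

The likelihood of the observed sequence under each hypothesis: P(data | bag A) = (2/7)(5/7)(2/7)(2/7)(5/7) = 0.0119; P(data | bag B) = (3/6)(3/6)(3/6)(3/6)(3/6) = 0.03125; P(data | bag C) = (1/11)(10/11)(1/11)(1/11)(10/11) = 0.00062092.
The prior-weighted likelihoods are 1/3 · 0.0119 = 0.0039666, 1/3 · 0.03125 = 0.010417, 1/3 · 0.00062092 = 0.00020697; these sum to 0.01459.
Therefore the posterior P(bag A | data) = (0.0039666) / (0.01459) = 0.27187.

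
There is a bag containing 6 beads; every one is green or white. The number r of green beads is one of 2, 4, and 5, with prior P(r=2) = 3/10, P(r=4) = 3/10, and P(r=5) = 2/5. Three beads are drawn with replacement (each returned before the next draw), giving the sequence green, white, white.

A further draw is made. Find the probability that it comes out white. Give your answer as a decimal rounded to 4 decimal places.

Under each hypothesis, the probability of the observed sequence is: P(data | r = 2) = (2/6)(4/6)(4/6) = 4/27; P(data | r = 4) = (4/6)(2/6)(2/6) = 2/27; P(data | r = 5) = (5/6)(1/6)(1/6) = 5/216.
Weighting by the prior gives 3/10 · 4/27 = 2/45, 3/10 · 2/27 = 1/45, 2/5 · 5/216 = 1/108; with total 41/540.
The posterior is then P(r = 2 | data) = 24/41, P(r = 4 | data) = 12/41, P(r = 5 | data) = 5/41.
Averaging over the posterior, P(white next | data) = (2/3)(24/41) + (1/3)(12/41) + (1/6)(5/41) = 125/246.

0.5081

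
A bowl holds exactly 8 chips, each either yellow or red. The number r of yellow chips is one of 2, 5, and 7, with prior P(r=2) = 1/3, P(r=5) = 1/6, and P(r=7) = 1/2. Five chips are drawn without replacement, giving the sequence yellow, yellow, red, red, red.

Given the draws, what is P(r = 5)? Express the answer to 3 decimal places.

Under each hypothesis, the probability of the observed sequence is: P(data | r = 2) = (2/8)(1/7)(6/6)(5/5)(4/4) = 1/28; P(data | r = 5) = (5/8)(4/7)(3/6)(2/5)(1/4) = 1/56; P(data | r = 7) = (7/8)(6/7)(1/6)(0/5) = 0.
Multiplying each by its prior: 1/3 · 1/28 = 1/84, 1/6 · 1/56 = 1/336, 1/2 · 0 = 0; summing to 5/336.
Therefore the posterior P(r = 5 | data) = (1/336) / (5/336) = 1/5.

0.200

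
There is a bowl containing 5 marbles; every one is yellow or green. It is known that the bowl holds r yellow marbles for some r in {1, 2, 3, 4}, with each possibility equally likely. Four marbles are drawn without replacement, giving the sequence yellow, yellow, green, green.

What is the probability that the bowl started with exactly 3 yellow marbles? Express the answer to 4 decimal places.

0.5000

Under each hypothesis, the probability of the observed sequence is: P(data | r = 1) = (1/5)(0/4) = 0; P(data | r = 2) = (2/5)(1/4)(3/3)(2/2) = 1/10; P(data | r = 3) = (3/5)(2/4)(2/3)(1/2) = 1/10; P(data | r = 4) = (4/5)(3/4)(1/3)(0/2) = 0.
The prior-weighted likelihoods are 1/4 · 0 = 0, 1/4 · 1/10 = 1/40, 1/4 · 1/10 = 1/40, 1/4 · 0 = 0; with total 1/20.
So P(r = 3 | data) = (1/40) / (1/20) = 1/2.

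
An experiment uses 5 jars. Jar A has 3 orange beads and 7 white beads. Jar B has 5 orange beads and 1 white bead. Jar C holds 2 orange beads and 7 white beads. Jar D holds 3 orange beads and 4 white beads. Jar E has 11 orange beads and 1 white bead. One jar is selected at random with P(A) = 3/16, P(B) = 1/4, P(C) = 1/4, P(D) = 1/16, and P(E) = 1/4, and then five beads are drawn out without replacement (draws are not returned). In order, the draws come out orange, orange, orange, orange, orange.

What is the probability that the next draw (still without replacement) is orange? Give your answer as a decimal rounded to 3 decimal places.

The likelihood of the observed sequence under each hypothesis: P(data | jar A) = (3/10)(2/9)(1/8)(0/7) = 0; P(data | jar B) = (5/6)(4/5)(3/4)(2/3)(1/2) = 1/6; P(data | jar C) = (2/9)(1/8)(0/7) = 0; P(data | jar D) = (3/7)(2/6)(1/5)(0/4) = 0; P(data | jar E) = (11/12)(10/11)(9/10)(8/9)(7/8) = 7/12.
Multiplying each by its prior: 3/16 · 0 = 0, 1/4 · 1/6 = 1/24, 1/4 · 0 = 0, 1/16 · 0 = 0, 1/4 · 7/12 = 7/48; with total 3/16.
Dividing through by the total gives posterior P(jar A | data) = 0, P(jar B | data) = 2/9, P(jar C | data) = 0, P(jar D | data) = 0, P(jar E | data) = 7/9.
The predictive probability is P(orange next | data) = (0)(2/9) + (6/7)(7/9) = 2/3.

0.667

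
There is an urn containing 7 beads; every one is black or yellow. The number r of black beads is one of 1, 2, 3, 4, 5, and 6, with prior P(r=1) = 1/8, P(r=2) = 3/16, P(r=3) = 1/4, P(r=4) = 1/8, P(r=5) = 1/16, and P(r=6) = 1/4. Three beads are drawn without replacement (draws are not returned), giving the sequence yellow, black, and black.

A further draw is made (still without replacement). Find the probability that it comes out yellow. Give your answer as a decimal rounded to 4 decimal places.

0.4134

Under each hypothesis, the probability of the observed sequence is: P(data | r = 1) = (6/7)(1/6)(0/5) = 0; P(data | r = 2) = (5/7)(2/6)(1/5) = 0.047619; P(data | r = 3) = (4/7)(3/6)(2/5) = 0.11429; P(data | r = 4) = (3/7)(4/6)(3/5) = 0.17143; P(data | r = 5) = (2/7)(5/6)(4/5) = 0.19048; P(data | r = 6) = (1/7)(6/6)(5/5) = 0.14286.
Weighting by the prior gives 1/8 · 0 = 0, 3/16 · 0.047619 = 0.0089286, 1/4 · 0.11429 = 0.028571, 1/8 · 0.17143 = 0.021429, 1/16 · 0.19048 = 0.011905, 1/4 · 0.14286 = 0.035714; with total 0.10655.
The posterior is then P(r = 1 | data) = 0, P(r = 2 | data) = 0.083799, P(r = 3 | data) = 0.26816, P(r = 4 | data) = 0.20112, P(r = 5 | data) = 0.11173, P(r = 6 | data) = 0.3352.
Averaging over the posterior, P(yellow next | data) = (1)(0.083799) + (3/4)(0.26816) + (1/2)(0.20112) + (1/4)(0.11173) + (0)(0.3352) = 0.41341.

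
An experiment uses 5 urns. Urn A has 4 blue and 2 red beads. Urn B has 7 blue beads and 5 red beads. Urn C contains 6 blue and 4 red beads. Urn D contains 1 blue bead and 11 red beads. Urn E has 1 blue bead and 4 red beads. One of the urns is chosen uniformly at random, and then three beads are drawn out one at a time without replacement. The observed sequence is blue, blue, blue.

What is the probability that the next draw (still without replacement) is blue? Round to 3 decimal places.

0.397

Compute the likelihood of the observed sequence for each case: P(data | urn A) = (4/6)(3/5)(2/4) = 0.2; P(data | urn B) = (7/12)(6/11)(5/10) = 0.15909; P(data | urn C) = (6/10)(5/9)(4/8) = 0.16667; P(data | urn D) = (1/12)(0/11) = 0; P(data | urn E) = (1/5)(0/4) = 0.
Multiplying each by its prior: 1/5 · 0.2 = 0.04, 1/5 · 0.15909 = 0.031818, 1/5 · 0.16667 = 0.033333, 1/5 · 0 = 0, 1/5 · 0 = 0; summing to 0.10515.
The posterior is then P(urn A | data) = 0.3804, P(urn B | data) = 0.30259, P(urn C | data) = 0.317, P(urn D | data) = 0, P(urn E | data) = 0.
So P(blue next | data) = Σ P(blue next | H) P(H | data) = (1/3)(0.3804) + (4/9)(0.30259) + (3/7)(0.317) = 0.39715.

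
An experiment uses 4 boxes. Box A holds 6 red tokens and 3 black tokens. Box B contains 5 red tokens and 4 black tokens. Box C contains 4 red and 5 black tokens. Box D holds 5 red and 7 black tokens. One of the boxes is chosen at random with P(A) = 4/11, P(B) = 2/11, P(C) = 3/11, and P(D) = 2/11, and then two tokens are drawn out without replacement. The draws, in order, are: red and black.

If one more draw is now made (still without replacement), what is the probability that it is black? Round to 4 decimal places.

For each hypothesis, P(data | H) works out to: P(data | box A) = (6/9)(3/8) = 0.25; P(data | box B) = (5/9)(4/8) = 0.27778; P(data | box C) = (4/9)(5/8) = 0.27778; P(data | box D) = (5/12)(7/11) = 0.26515.
The prior-weighted likelihoods are 4/11 · 0.25 = 0.090909, 2/11 · 0.27778 = 0.050505, 3/11 · 0.27778 = 0.075758, 2/11 · 0.26515 = 0.048209; these sum to 0.26538.
The posterior is then P(box A | data) = 0.34256, P(box B | data) = 0.19031, P(box C | data) = 0.28547, P(box D | data) = 0.18166.
The predictive probability is P(black next | data) = (2/7)(0.34256) + (3/7)(0.19031) + (4/7)(0.28547) + (3/5)(0.18166) = 0.45156.

0.4516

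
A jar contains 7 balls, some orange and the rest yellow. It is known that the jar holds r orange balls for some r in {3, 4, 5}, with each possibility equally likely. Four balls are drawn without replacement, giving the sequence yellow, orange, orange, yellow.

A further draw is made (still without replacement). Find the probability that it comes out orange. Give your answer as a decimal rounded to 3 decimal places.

0.609

Under each hypothesis, the probability of the observed sequence is: P(data | r = 3) = (4/7)(3/6)(2/5)(3/4) = 3/35; P(data | r = 4) = (3/7)(4/6)(3/5)(2/4) = 3/35; P(data | r = 5) = (2/7)(5/6)(4/5)(1/4) = 1/21.
The prior-weighted likelihoods are 1/3 · 3/35 = 1/35, 1/3 · 3/35 = 1/35, 1/3 · 1/21 = 1/63; summing to 23/315.
Normalising, the posterior is P(r = 3 | data) = 9/23, P(r = 4 | data) = 9/23, P(r = 5 | data) = 5/23.
Averaging over the posterior, P(orange next | data) = (1/3)(9/23) + (2/3)(9/23) + (1)(5/23) = 14/23.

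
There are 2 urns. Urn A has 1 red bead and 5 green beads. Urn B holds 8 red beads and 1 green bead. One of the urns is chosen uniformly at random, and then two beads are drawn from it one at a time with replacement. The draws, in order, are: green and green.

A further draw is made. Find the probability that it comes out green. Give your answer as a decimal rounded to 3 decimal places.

For each hypothesis, P(data | H) works out to: P(data | urn A) = (5/6)(5/6) = 25/36; P(data | urn B) = (1/9)(1/9) = 1/81.
Multiplying each by its prior: 1/2 · 25/36 = 25/72, 1/2 · 1/81 = 1/162; these sum to 229/648.
Dividing through by the total gives posterior P(urn A | data) = 0.98253, P(urn B | data) = 0.017467.
The predictive probability is P(green next | data) = (5/6)(0.98253) + (1/9)(0.017467) = 0.82072.

0.821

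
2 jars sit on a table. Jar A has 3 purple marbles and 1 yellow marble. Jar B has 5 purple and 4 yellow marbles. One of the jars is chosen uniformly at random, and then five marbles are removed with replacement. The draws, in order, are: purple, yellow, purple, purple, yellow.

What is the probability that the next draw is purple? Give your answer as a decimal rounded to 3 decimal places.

For each hypothesis, P(data | H) works out to: P(data | jar A) = (3/4)(1/4)(3/4)(3/4)(1/4) = 0.026367; P(data | jar B) = (5/9)(4/9)(5/9)(5/9)(4/9) = 0.03387.
Weighting by the prior gives 1/2 · 0.026367 = 0.013184, 1/2 · 0.03387 = 0.016935; summing to 0.030119.
Dividing through by the total gives posterior P(jar A | data) = 0.43772, P(jar B | data) = 0.56228.
Averaging over the posterior, P(purple next | data) = (3/4)(0.43772) + (5/9)(0.56228) = 0.64067.

0.641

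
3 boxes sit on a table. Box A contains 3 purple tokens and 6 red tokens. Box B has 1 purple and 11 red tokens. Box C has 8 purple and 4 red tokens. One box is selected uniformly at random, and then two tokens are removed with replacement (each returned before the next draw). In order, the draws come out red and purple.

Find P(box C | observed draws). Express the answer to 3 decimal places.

0.427

Under each hypothesis, the probability of the observed sequence is: P(data | box A) = (6/9)(3/9) = 2/9; P(data | box B) = (11/12)(1/12) = 11/144; P(data | box C) = (4/12)(8/12) = 2/9.
Weighting by the prior gives 1/3 · 2/9 = 2/27, 1/3 · 11/144 = 11/432, 1/3 · 2/9 = 2/27; these sum to 25/144.
So P(box C | data) = (2/27) / (25/144) = 32/75.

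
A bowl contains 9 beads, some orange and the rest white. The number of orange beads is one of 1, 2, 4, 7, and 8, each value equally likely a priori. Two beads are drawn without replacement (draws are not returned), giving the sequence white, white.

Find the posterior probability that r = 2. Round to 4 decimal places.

The likelihood of the observed sequence under each hypothesis: P(data | r = 1) = (8/9)(7/8) = 7/9; P(data | r = 2) = (7/9)(6/8) = 7/12; P(data | r = 4) = (5/9)(4/8) = 5/18; P(data | r = 7) = (2/9)(1/8) = 1/36; P(data | r = 8) = (1/9)(0/8) = 0.
The prior-weighted likelihoods are 1/5 · 7/9 = 7/45, 1/5 · 7/12 = 7/60, 1/5 · 5/18 = 1/18, 1/5 · 1/36 = 1/180, 1/5 · 0 = 0; these sum to 1/3.
So P(r = 2 | data) = (7/60) / (1/3) = 7/20.

0.3500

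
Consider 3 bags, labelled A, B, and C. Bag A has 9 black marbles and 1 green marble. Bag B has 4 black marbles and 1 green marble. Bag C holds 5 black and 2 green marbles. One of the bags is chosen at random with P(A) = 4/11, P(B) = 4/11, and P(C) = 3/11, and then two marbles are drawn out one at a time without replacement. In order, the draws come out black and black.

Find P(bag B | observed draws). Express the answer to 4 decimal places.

0.3415

For each hypothesis, P(data | H) works out to: P(data | bag A) = (9/10)(8/9) = 4/5; P(data | bag B) = (4/5)(3/4) = 3/5; P(data | bag C) = (5/7)(4/6) = 10/21.
Multiplying each by its prior: 4/11 · 4/5 = 16/55, 4/11 · 3/5 = 12/55, 3/11 · 10/21 = 10/77; summing to 246/385.
By Bayes' rule, P(bag B | data) = (12/55) / (246/385) = 14/41.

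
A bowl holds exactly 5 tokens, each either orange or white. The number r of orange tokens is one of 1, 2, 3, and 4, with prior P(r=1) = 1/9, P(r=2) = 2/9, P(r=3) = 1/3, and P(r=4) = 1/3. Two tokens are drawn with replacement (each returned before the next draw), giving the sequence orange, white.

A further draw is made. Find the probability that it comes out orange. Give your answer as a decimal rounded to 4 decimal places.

For each hypothesis, P(data | H) works out to: P(data | r = 1) = (1/5)(4/5) = 4/25; P(data | r = 2) = (2/5)(3/5) = 6/25; P(data | r = 3) = (3/5)(2/5) = 6/25; P(data | r = 4) = (4/5)(1/5) = 4/25.
The prior-weighted likelihoods are 1/9 · 4/25 = 4/225, 2/9 · 6/25 = 4/75, 1/3 · 6/25 = 2/25, 1/3 · 4/25 = 4/75; with total 46/225.
Normalising, the posterior is P(r = 1 | data) = 2/23, P(r = 2 | data) = 6/23, P(r = 3 | data) = 9/23, P(r = 4 | data) = 6/23.
Averaging over the posterior, P(orange next | data) = (1/5)(2/23) + (2/5)(6/23) + (3/5)(9/23) + (4/5)(6/23) = 13/23.

0.5652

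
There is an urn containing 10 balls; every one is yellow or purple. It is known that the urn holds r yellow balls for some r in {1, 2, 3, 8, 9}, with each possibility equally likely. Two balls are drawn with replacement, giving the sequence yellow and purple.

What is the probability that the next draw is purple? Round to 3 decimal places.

For each hypothesis, P(data | H) works out to: P(data | r = 1) = (1/10)(9/10) = 9/100; P(data | r = 2) = (2/10)(8/10) = 4/25; P(data | r = 3) = (3/10)(7/10) = 21/100; P(data | r = 8) = (8/10)(2/10) = 4/25; P(data | r = 9) = (9/10)(1/10) = 9/100.
The prior-weighted likelihoods are 1/5 · 9/100 = 9/500, 1/5 · 4/25 = 4/125, 1/5 · 21/100 = 21/500, 1/5 · 4/25 = 4/125, 1/5 · 9/100 = 9/500; these sum to 71/500.
The posterior is then P(r = 1 | data) = 9/71, P(r = 2 | data) = 16/71, P(r = 3 | data) = 21/71, P(r = 8 | data) = 16/71, P(r = 9 | data) = 9/71.
So P(purple next | data) = Σ P(purple next | H) P(H | data) = (9/10)(9/71) + (4/5)(16/71) + (7/10)(21/71) + (1/5)(16/71) + (1/10)(9/71) = 397/710.

0.559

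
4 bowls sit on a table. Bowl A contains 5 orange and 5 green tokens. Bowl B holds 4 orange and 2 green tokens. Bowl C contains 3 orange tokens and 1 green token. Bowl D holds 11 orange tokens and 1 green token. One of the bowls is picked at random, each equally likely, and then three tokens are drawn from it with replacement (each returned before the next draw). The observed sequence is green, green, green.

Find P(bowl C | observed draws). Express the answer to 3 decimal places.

0.088

For each hypothesis, P(data | H) works out to: P(data | bowl A) = (5/10)(5/10)(5/10) = 0.125; P(data | bowl B) = (2/6)(2/6)(2/6) = 0.037037; P(data | bowl C) = (1/4)(1/4)(1/4) = 0.015625; P(data | bowl D) = (1/12)(1/12)(1/12) = 0.0005787.
Weighting by the prior gives 1/4 · 0.125 = 0.03125, 1/4 · 0.037037 = 0.0092593, 1/4 · 0.015625 = 0.0039062, 1/4 · 0.0005787 = 0.00014468; these sum to 0.04456.
Therefore the posterior P(bowl C | data) = (0.0039062) / (0.04456) = 0.087662.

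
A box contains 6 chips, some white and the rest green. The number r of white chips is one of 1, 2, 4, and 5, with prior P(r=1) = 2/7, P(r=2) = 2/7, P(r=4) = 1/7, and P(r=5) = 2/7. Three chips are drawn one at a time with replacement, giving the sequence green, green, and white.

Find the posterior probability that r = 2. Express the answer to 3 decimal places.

0.457

Compute the likelihood of the observed sequence for each case: P(data | r = 1) = (5/6)(5/6)(1/6) = 25/216; P(data | r = 2) = (4/6)(4/6)(2/6) = 4/27; P(data | r = 4) = (2/6)(2/6)(4/6) = 2/27; P(data | r = 5) = (1/6)(1/6)(5/6) = 5/216.
Weighting by the prior gives 2/7 · 25/216 = 25/756, 2/7 · 4/27 = 8/189, 1/7 · 2/27 = 2/189, 2/7 · 5/216 = 5/756; with total 5/54.
Therefore the posterior P(r = 2 | data) = (8/189) / (5/54) = 16/35.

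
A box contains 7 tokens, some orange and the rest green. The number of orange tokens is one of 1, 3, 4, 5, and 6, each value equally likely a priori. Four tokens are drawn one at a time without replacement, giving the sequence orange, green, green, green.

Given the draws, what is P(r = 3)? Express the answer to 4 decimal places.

Compute the likelihood of the observed sequence for each case: P(data | r = 1) = (1/7)(6/6)(5/5)(4/4) = 1/7; P(data | r = 3) = (3/7)(4/6)(3/5)(2/4) = 3/35; P(data | r = 4) = (4/7)(3/6)(2/5)(1/4) = 1/35; P(data | r = 5) = (5/7)(2/6)(1/5)(0/4) = 0; P(data | r = 6) = (6/7)(1/6)(0/5) = 0.
The prior-weighted likelihoods are 1/5 · 1/7 = 1/35, 1/5 · 3/35 = 3/175, 1/5 · 1/35 = 1/175, 1/5 · 0 = 0, 1/5 · 0 = 0; summing to 9/175.
Therefore the posterior P(r = 3 | data) = (3/175) / (9/175) = 1/3.

0.3333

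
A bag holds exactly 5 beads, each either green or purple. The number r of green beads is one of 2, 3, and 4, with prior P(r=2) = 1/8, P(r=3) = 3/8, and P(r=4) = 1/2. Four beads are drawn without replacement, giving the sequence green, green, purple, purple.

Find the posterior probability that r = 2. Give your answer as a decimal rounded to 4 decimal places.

For each hypothesis, P(data | H) works out to: P(data | r = 2) = (2/5)(1/4)(3/3)(2/2) = 1/10; P(data | r = 3) = (3/5)(2/4)(2/3)(1/2) = 1/10; P(data | r = 4) = (4/5)(3/4)(1/3)(0/2) = 0.
The prior-weighted likelihoods are 1/8 · 1/10 = 1/80, 3/8 · 1/10 = 3/80, 1/2 · 0 = 0; summing to 1/20.
Therefore the posterior P(r = 2 | data) = (1/80) / (1/20) = 1/4.

0.2500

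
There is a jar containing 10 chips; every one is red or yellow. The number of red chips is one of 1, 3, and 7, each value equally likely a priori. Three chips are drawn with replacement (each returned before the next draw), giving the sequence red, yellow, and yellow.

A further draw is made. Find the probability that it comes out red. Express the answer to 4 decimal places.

For each hypothesis, P(data | H) works out to: P(data | r = 1) = (1/10)(9/10)(9/10) = 81/1000; P(data | r = 3) = (3/10)(7/10)(7/10) = 147/1000; P(data | r = 7) = (7/10)(3/10)(3/10) = 63/1000.
Weighting by the prior gives 1/3 · 81/1000 = 27/1000, 1/3 · 147/1000 = 49/1000, 1/3 · 63/1000 = 21/1000; with total 97/1000.
The posterior is then P(r = 1 | data) = 27/97, P(r = 3 | data) = 49/97, P(r = 7 | data) = 21/97.
So P(red next | data) = Σ P(red next | H) P(H | data) = (1/10)(27/97) + (3/10)(49/97) + (7/10)(21/97) = 321/970.

0.3309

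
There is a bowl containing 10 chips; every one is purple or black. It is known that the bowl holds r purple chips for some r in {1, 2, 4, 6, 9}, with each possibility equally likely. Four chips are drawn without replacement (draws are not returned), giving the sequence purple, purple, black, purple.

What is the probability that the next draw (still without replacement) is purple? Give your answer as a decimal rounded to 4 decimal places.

0.6809

For each hypothesis, P(data | H) works out to: P(data | r = 1) = (1/10)(0/9) = 0; P(data | r = 2) = (2/10)(1/9)(8/8)(0/7) = 0; P(data | r = 4) = (4/10)(3/9)(6/8)(2/7) = 0.028571; P(data | r = 6) = (6/10)(5/9)(4/8)(4/7) = 0.095238; P(data | r = 9) = (9/10)(8/9)(1/8)(7/7) = 0.1.
The prior-weighted likelihoods are 1/5 · 0 = 0, 1/5 · 0 = 0, 1/5 · 0.028571 = 0.0057143, 1/5 · 0.095238 = 0.019048, 1/5 · 0.1 = 0.02; summing to 0.044762.
Dividing through by the total gives posterior P(r = 1 | data) = 0, P(r = 2 | data) = 0, P(r = 4 | data) = 0.12766, P(r = 6 | data) = 0.42553, P(r = 9 | data) = 0.44681.
So P(purple next | data) = Σ P(purple next | H) P(H | data) = (1/6)(0.12766) + (1/2)(0.42553) + (1)(0.44681) = 0.68085.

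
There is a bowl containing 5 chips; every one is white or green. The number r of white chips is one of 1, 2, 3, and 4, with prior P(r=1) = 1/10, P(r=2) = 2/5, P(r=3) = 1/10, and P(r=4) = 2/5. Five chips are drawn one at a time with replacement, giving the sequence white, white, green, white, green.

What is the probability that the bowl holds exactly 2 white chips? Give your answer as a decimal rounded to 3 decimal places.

The likelihood of the observed sequence under each hypothesis: P(data | r = 1) = (1/5)(1/5)(4/5)(1/5)(4/5) = 0.00512; P(data | r = 2) = (2/5)(2/5)(3/5)(2/5)(3/5) = 0.02304; P(data | r = 3) = (3/5)(3/5)(2/5)(3/5)(2/5) = 0.03456; P(data | r = 4) = (4/5)(4/5)(1/5)(4/5)(1/5) = 0.02048.
Multiplying each by its prior: 1/10 · 0.00512 = 0.000512, 2/5 · 0.02304 = 0.009216, 1/10 · 0.03456 = 0.003456, 2/5 · 0.02048 = 0.008192; these sum to 0.021376.
By Bayes' rule, P(r = 2 | data) = (0.009216) / (0.021376) = 0.43114.

0.431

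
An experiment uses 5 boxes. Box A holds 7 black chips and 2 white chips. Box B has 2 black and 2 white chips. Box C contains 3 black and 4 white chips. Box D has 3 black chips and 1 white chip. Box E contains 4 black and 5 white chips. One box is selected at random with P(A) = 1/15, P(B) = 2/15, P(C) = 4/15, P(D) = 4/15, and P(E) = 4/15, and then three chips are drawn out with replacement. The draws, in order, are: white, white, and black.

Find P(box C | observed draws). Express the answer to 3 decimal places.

0.353

The likelihood of the observed sequence under each hypothesis: P(data | box A) = (2/9)(2/9)(7/9) = 0.038409; P(data | box B) = (2/4)(2/4)(2/4) = 0.125; P(data | box C) = (4/7)(4/7)(3/7) = 0.13994; P(data | box D) = (1/4)(1/4)(3/4) = 0.046875; P(data | box E) = (5/9)(5/9)(4/9) = 0.13717.
The prior-weighted likelihoods are 1/15 · 0.038409 = 0.0025606, 2/15 · 0.125 = 0.016667, 4/15 · 0.13994 = 0.037318, 4/15 · 0.046875 = 0.0125, 4/15 · 0.13717 = 0.03658; summing to 0.10562.
Therefore the posterior P(box C | data) = (0.037318) / (0.10562) = 0.35331.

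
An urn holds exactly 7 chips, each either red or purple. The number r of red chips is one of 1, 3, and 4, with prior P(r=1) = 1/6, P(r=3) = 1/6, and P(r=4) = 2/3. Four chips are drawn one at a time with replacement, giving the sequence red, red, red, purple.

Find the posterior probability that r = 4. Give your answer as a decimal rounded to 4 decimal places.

Compute the likelihood of the observed sequence for each case: P(data | r = 1) = (1/7)(1/7)(1/7)(6/7) = 0.002499; P(data | r = 3) = (3/7)(3/7)(3/7)(4/7) = 0.044981; P(data | r = 4) = (4/7)(4/7)(4/7)(3/7) = 0.079967.
Weighting by the prior gives 1/6 · 0.002499 = 0.00041649, 1/6 · 0.044981 = 0.0074969, 2/3 · 0.079967 = 0.053311; summing to 0.061224.
By Bayes' rule, P(r = 4 | data) = (0.053311) / (0.061224) = 0.87075.

0.8707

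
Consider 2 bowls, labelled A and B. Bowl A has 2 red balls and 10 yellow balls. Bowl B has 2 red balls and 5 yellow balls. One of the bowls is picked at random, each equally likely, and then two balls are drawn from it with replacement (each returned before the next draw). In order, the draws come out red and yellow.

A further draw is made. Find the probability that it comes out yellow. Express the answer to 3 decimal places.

Under each hypothesis, the probability of the observed sequence is: P(data | bowl A) = (2/12)(10/12) = 0.13889; P(data | bowl B) = (2/7)(5/7) = 0.20408.
Weighting by the prior gives 1/2 · 0.13889 = 0.069444, 1/2 · 0.20408 = 0.10204; with total 0.17149.
Normalising, the posterior is P(bowl A | data) = 0.40496, P(bowl B | data) = 0.59504.
So P(yellow next | data) = Σ P(yellow next | H) P(H | data) = (5/6)(0.40496) + (5/7)(0.59504) = 0.7625.

0.762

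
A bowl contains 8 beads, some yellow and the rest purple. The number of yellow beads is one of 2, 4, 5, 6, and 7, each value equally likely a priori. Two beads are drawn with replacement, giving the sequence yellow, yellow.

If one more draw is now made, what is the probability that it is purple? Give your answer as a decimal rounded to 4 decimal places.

For each hypothesis, P(data | H) works out to: P(data | r = 2) = (2/8)(2/8) = 1/16; P(data | r = 4) = (4/8)(4/8) = 1/4; P(data | r = 5) = (5/8)(5/8) = 25/64; P(data | r = 6) = (6/8)(6/8) = 9/16; P(data | r = 7) = (7/8)(7/8) = 49/64.
Weighting by the prior gives 1/5 · 1/16 = 1/80, 1/5 · 1/4 = 1/20, 1/5 · 25/64 = 5/64, 1/5 · 9/16 = 9/80, 1/5 · 49/64 = 49/320; with total 13/32.
Dividing through by the total gives posterior P(r = 2 | data) = 2/65, P(r = 4 | data) = 8/65, P(r = 5 | data) = 5/26, P(r = 6 | data) = 18/65, P(r = 7 | data) = 49/130.
So P(purple next | data) = Σ P(purple next | H) P(H | data) = (3/4)(2/65) + (1/2)(8/65) + (3/8)(5/26) + (1/4)(18/65) + (1/8)(49/130) = 71/260.

0.2731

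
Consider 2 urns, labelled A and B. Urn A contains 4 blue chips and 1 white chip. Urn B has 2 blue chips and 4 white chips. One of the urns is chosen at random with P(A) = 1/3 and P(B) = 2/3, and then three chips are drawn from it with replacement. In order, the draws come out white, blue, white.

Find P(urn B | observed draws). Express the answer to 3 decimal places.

Under each hypothesis, the probability of the observed sequence is: P(data | urn A) = (1/5)(4/5)(1/5) = 0.032; P(data | urn B) = (4/6)(2/6)(4/6) = 0.14815.
Multiplying each by its prior: 1/3 · 0.032 = 0.010667, 2/3 · 0.14815 = 0.098765; with total 0.10943.
Hence P(urn B | data) = (0.098765) / (0.10943) = 0.90253.

0.903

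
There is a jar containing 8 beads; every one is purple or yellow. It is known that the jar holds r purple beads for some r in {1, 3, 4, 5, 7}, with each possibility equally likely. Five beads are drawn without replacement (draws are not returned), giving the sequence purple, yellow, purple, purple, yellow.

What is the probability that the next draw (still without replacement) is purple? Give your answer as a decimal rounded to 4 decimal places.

Compute the likelihood of the observed sequence for each case: P(data | r = 1) = (1/8)(7/7)(0/6) = 0; P(data | r = 3) = (3/8)(5/7)(2/6)(1/5)(4/4) = 1/56; P(data | r = 4) = (4/8)(4/7)(3/6)(2/5)(3/4) = 3/70; P(data | r = 5) = (5/8)(3/7)(4/6)(3/5)(2/4) = 3/56; P(data | r = 7) = (7/8)(1/7)(6/6)(5/5)(0/4) = 0.
Weighting by the prior gives 1/5 · 0 = 0, 1/5 · 1/56 = 1/280, 1/5 · 3/70 = 3/350, 1/5 · 3/56 = 3/280, 1/5 · 0 = 0; summing to 4/175.
The posterior is then P(r = 1 | data) = 0, P(r = 3 | data) = 5/32, P(r = 4 | data) = 3/8, P(r = 5 | data) = 15/32, P(r = 7 | data) = 0.
Averaging over the posterior, P(purple next | data) = (0)(5/32) + (1/3)(3/8) + (2/3)(15/32) = 7/16.

0.4375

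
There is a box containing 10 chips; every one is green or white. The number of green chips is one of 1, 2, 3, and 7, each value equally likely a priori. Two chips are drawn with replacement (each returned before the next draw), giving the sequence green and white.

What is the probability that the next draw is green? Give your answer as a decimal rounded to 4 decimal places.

0.3746

The likelihood of the observed sequence under each hypothesis: P(data | r = 1) = (1/10)(9/10) = 9/100; P(data | r = 2) = (2/10)(8/10) = 4/25; P(data | r = 3) = (3/10)(7/10) = 21/100; P(data | r = 7) = (7/10)(3/10) = 21/100.
Multiplying each by its prior: 1/4 · 9/100 = 9/400, 1/4 · 4/25 = 1/25, 1/4 · 21/100 = 21/400, 1/4 · 21/100 = 21/400; with total 67/400.
Dividing through by the total gives posterior P(r = 1 | data) = 9/67, P(r = 2 | data) = 16/67, P(r = 3 | data) = 21/67, P(r = 7 | data) = 21/67.
So P(green next | data) = Σ P(green next | H) P(H | data) = (1/10)(9/67) + (1/5)(16/67) + (3/10)(21/67) + (7/10)(21/67) = 251/670.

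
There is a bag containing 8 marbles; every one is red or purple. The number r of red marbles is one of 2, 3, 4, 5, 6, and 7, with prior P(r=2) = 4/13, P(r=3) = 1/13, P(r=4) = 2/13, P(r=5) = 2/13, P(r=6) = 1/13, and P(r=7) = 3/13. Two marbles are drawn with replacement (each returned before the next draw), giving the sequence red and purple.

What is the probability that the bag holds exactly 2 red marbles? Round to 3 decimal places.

0.304

The likelihood of the observed sequence under each hypothesis: P(data | r = 2) = (2/8)(6/8) = 3/16; P(data | r = 3) = (3/8)(5/8) = 15/64; P(data | r = 4) = (4/8)(4/8) = 1/4; P(data | r = 5) = (5/8)(3/8) = 15/64; P(data | r = 6) = (6/8)(2/8) = 3/16; P(data | r = 7) = (7/8)(1/8) = 7/64.
The prior-weighted likelihoods are 4/13 · 3/16 = 3/52, 1/13 · 15/64 = 15/832, 2/13 · 1/4 = 1/26, 2/13 · 15/64 = 15/416, 1/13 · 3/16 = 3/208, 3/13 · 7/64 = 21/832; summing to 79/416.
Therefore the posterior P(r = 2 | data) = (3/52) / (79/416) = 24/79.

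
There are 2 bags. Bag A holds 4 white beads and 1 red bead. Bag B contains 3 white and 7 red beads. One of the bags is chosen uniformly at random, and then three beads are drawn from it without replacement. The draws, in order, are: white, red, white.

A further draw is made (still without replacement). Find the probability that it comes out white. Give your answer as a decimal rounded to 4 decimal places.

0.8065

The likelihood of the observed sequence under each hypothesis: P(data | bag A) = (4/5)(1/4)(3/3) = 1/5; P(data | bag B) = (3/10)(7/9)(2/8) = 7/120.
Weighting by the prior gives 1/2 · 1/5 = 1/10, 1/2 · 7/120 = 7/240; summing to 31/240.
Normalising, the posterior is P(bag A | data) = 24/31, P(bag B | data) = 7/31.
So P(white next | data) = Σ P(white next | H) P(H | data) = (1)(24/31) + (1/7)(7/31) = 25/31.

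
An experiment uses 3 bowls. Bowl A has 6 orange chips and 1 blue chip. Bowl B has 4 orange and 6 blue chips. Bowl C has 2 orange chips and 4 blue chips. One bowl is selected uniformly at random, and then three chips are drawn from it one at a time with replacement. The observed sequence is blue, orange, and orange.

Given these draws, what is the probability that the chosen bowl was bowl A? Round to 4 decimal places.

0.3816

Compute the likelihood of the observed sequence for each case: P(data | bowl A) = (1/7)(6/7)(6/7) = 0.10496; P(data | bowl B) = (6/10)(4/10)(4/10) = 0.096; P(data | bowl C) = (4/6)(2/6)(2/6) = 0.074074.
Multiplying each by its prior: 1/3 · 0.10496 = 0.034985, 1/3 · 0.096 = 0.032, 1/3 · 0.074074 = 0.024691; with total 0.091677.
By Bayes' rule, P(bowl A | data) = (0.034985) / (0.091677) = 0.38162.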